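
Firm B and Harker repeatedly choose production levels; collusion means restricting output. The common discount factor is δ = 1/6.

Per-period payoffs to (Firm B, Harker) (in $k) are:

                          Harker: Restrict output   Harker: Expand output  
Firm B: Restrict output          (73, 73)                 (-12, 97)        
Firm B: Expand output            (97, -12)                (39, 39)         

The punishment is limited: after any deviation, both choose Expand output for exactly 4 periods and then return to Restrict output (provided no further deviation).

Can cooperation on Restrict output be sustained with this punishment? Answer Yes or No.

No

IC: δ+…+δ^4 ≥ (97−73)/(73−39) = 12/17.
At δ = 1/6: partial sum = 0.1998 < 0.7059. Cooperation not sustainable.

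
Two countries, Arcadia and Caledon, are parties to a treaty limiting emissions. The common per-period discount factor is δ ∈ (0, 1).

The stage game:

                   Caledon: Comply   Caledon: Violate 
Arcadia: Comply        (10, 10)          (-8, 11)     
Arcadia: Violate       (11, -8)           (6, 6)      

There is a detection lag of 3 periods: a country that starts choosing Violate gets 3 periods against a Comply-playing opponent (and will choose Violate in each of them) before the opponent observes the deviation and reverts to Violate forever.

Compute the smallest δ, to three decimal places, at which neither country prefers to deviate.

Deviating for the 3 undetected periods gains 11−10 = 1 per period over cooperation, then loses 10−6 = 4 per period forever once punishment starts.
Gain: 1(1 + δ + … + δ^2); loss: 4·δ^3/(1−δ).
No profitable deviation ⇔ 1(1−δ^3) ≤ 4·δ^3, i.e. δ^3 ≥ 1/(1+4) = 1/5.
Hence δ ≥ (1/5)^(1/3) ≈ 0.585.

0.585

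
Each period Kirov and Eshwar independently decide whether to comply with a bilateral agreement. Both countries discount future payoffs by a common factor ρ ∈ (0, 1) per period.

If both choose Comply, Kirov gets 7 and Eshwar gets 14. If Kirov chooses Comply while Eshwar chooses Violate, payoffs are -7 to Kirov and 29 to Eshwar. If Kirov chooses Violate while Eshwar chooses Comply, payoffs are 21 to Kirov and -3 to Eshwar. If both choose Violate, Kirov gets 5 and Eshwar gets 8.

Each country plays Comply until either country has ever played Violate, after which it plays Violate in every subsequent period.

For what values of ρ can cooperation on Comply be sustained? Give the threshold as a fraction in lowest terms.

Kirov's threshold: (21−7)/(21−5) = 7/8.
Eshwar's threshold: (29−14)/(29−8) = 5/7.
7/8 > 5/7, so Kirov binds and ρ* = 7/8.

7/8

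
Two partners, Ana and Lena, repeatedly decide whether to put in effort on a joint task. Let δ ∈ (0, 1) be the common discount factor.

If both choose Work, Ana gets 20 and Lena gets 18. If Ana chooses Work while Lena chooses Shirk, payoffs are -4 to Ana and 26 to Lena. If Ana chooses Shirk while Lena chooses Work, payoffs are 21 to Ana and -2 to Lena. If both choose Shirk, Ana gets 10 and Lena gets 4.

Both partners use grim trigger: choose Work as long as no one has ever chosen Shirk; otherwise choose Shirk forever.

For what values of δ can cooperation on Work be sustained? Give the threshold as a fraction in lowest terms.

For Ana: deviation gain 21−20 = 1, per-period punishment loss 20−10 = 10. IC gives δ ≥ 1/11.
For Lena: gain 8, loss 14 per period, so δ ≥ 8/22 = 4/11.
The tighter constraint is Lena's, so cooperation needs δ ≥ 4/11.

4/11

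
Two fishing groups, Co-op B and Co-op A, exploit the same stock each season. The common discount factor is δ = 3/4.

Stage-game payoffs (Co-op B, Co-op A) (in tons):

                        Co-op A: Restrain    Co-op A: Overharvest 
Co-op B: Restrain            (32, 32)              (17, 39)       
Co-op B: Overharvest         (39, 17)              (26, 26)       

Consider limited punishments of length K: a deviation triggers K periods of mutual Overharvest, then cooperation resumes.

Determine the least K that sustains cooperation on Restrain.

No profitable deviation requires (32−26)(δ+…+δ^K) ≥ 39−32, i.e. δ+…+δ^K ≥ 7/6 ≈ 1.1667.
With δ = 3/4, the partial sums are K=1: 0.7500, K=2: 1.3125.
K = 2 is the first length at which the sum reaches 1.1667.

2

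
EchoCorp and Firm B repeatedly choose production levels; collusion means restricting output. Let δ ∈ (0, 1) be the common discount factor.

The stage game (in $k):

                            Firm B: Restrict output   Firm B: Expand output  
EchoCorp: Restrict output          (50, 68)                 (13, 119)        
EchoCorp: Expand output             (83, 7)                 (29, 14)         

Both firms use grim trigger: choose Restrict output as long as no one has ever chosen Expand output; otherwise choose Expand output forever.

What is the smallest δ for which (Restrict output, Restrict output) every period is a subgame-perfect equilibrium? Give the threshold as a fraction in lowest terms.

EchoCorp's threshold: (83−50)/(83−29) = 11/18.
Firm B's threshold: (119−68)/(119−14) = 17/35.
11/18 > 17/35, so EchoCorp binds and δ* = 11/18.

11/18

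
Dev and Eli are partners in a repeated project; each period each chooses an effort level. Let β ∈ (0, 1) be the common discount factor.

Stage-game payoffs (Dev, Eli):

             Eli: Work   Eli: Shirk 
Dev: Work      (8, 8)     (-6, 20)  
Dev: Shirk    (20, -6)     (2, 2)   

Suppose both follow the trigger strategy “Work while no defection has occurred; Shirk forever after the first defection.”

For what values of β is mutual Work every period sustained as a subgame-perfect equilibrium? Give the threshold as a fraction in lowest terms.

8/(1−β) ≥ 20 + 2β/(1−β)
8 ≥ 20 − 18β
β ≥ 12/18 = 2/3.

2/3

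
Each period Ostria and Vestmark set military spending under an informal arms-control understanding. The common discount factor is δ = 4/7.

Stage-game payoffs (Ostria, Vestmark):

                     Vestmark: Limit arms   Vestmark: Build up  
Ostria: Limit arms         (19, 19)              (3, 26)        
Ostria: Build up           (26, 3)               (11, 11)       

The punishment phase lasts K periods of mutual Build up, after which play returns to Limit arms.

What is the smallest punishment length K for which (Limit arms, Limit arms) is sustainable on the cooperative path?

No profitable deviation requires (19−11)(δ+…+δ^K) ≥ 26−19, i.e. δ+…+δ^K ≥ 7/8 ≈ 0.8750.
With δ = 4/7, the partial sums are K=1: 0.5714, K=2: 0.8980.
K = 2 is the first length at which the sum reaches 0.8750.

2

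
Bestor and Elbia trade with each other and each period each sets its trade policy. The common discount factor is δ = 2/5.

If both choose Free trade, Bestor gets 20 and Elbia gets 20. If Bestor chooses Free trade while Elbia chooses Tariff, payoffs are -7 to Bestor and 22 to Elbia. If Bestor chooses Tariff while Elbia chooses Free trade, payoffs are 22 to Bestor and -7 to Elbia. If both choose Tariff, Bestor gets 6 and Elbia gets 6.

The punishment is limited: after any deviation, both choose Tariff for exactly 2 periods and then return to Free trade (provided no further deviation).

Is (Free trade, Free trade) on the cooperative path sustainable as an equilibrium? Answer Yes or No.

IC: δ+…+δ^2 ≥ (22−20)/(20−6) = 1/7.
At δ = 2/5: partial sum = 0.5600 ≥ 0.1429. Cooperation sustainable.

Yes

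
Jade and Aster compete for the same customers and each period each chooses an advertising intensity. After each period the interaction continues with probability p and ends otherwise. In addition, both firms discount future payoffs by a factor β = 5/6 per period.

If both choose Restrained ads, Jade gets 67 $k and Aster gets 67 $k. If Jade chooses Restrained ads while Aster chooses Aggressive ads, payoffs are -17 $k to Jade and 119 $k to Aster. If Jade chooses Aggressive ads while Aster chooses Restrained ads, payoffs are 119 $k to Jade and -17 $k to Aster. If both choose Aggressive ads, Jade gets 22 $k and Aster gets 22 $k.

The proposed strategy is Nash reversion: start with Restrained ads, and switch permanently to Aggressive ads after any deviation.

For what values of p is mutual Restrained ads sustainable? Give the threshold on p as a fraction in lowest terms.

312/485

Expected continuation weight on next period's payoff is β·p = 5/6·p, which plays the role of the discount factor.
Cooperation requires 5/6·p ≥ (119−67)/(119−22) = 52/97, hence p ≥ 312/485.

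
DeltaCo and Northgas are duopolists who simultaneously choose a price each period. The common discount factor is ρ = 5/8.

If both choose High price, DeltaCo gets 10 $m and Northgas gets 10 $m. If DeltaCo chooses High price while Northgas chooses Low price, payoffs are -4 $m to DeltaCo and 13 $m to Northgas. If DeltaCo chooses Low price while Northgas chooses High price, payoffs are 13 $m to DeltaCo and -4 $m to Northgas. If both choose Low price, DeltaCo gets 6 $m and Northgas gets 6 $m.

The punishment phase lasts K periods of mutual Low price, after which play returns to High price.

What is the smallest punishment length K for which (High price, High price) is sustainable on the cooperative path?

2

Need Σ_{k=1}^{K} ρ^k ≥ (13−10)/(10−6) = 0.7500 at ρ = 5/8.
At K = 1 the sum is 0.6250 < 0.7500; at K = 2 it is 1.0156 ≥ 0.7500.
So the minimum punishment length is K = 2.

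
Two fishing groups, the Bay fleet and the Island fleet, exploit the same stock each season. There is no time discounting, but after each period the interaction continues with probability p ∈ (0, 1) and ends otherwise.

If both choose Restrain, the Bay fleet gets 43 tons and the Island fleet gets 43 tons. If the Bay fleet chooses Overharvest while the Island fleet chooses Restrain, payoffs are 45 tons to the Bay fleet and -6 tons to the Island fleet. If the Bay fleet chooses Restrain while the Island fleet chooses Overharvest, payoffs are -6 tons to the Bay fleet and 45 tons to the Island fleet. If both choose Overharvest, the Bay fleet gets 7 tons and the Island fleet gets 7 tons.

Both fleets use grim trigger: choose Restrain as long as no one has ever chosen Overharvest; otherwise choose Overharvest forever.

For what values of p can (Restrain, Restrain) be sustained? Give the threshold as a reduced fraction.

1/19

With no time discounting, the continuation probability p plays the role of the discount factor.
Grim-trigger IC: 43/(1−p) ≥ 45 + 7p/(1−p) ⇒ p ≥ (45−43)/(45−7) = 1/19.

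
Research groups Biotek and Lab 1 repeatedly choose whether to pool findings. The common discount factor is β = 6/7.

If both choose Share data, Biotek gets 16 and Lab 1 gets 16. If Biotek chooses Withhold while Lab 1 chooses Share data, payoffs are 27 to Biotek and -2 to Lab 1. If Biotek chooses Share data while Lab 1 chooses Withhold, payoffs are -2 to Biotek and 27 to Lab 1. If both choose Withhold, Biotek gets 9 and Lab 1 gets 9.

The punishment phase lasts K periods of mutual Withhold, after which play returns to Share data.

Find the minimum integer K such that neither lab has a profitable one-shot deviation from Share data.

2

No profitable deviation requires (16−9)(β+…+β^K) ≥ 27−16, i.e. β+…+β^K ≥ 11/7 ≈ 1.5714.
With β = 6/7, the partial sums are K=1: 0.8571, K=2: 1.5918.
K = 2 is the first length at which the sum reaches 1.5714.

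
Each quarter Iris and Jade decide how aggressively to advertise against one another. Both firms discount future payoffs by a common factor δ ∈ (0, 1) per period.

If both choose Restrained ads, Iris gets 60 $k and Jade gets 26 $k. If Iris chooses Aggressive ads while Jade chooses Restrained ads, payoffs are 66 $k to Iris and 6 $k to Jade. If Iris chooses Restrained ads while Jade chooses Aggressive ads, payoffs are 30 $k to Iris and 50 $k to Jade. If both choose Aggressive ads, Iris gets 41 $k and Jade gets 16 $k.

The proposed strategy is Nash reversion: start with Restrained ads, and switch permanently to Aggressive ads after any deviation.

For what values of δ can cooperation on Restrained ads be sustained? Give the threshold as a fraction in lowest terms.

Iris's threshold: (66−60)/(66−41) = 6/25.
Jade's threshold: (50−26)/(50−16) = 12/17.
6/25 < 12/17, so Jade binds and δ* = 12/17.

12/17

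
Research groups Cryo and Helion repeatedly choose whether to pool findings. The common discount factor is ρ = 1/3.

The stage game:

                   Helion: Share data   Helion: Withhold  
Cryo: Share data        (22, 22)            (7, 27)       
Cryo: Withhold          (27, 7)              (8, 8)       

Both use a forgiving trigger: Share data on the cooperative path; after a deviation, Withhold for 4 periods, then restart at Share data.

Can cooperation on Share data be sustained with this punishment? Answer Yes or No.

Yes

Comparing payoff streams over the 5 periods until play realigns: cooperate → 22(1+ρ+…+ρ^4); deviate → 27 + 8(ρ+…+ρ^4).
Cooperation is sustained iff (22−8)(ρ+…+ρ^4) ≥ 27−22.
ρ+…+ρ^4 = 1/3·(1−(1/3)^4)/(1−1/3) = 0.4938, and (27−22)/(22−8) = 0.3571.
0.4938 ≥ 0.3571, so cooperation is sustainable.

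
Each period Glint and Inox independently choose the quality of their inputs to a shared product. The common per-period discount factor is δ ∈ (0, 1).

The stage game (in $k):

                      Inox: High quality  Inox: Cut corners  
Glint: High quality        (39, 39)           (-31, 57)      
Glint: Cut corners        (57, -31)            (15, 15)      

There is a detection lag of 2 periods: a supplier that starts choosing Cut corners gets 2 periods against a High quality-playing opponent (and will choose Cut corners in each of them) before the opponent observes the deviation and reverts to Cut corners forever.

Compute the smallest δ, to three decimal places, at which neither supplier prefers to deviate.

Deviating for the 2 undetected periods gains 57−39 = 18 per period over cooperation, then loses 39−15 = 24 per period forever once punishment starts.
Gain: 18(1 + δ + … + δ^1); loss: 24·δ^2/(1−δ).
No profitable deviation ⇔ 18(1−δ^2) ≤ 24·δ^2, i.e. δ^2 ≥ 18/(18+24) = 3/7.
Hence δ ≥ (3/7)^(1/2) ≈ 0.655.

0.655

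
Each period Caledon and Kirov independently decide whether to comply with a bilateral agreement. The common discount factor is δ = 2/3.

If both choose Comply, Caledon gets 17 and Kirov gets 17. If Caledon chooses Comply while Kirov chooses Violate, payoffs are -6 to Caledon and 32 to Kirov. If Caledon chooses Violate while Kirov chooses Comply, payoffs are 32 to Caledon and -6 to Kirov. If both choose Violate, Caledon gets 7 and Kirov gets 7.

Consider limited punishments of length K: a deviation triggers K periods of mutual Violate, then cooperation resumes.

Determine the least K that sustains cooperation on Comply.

4

No profitable deviation requires (17−7)(δ+…+δ^K) ≥ 32−17, i.e. δ+…+δ^K ≥ 3/2 ≈ 1.5000.
With δ = 2/3, the partial sums are K=1: 0.6667, K=2: 1.1111, K=3: 1.4074, K=4: 1.6049.
K = 4 is the first length at which the sum reaches 1.5000.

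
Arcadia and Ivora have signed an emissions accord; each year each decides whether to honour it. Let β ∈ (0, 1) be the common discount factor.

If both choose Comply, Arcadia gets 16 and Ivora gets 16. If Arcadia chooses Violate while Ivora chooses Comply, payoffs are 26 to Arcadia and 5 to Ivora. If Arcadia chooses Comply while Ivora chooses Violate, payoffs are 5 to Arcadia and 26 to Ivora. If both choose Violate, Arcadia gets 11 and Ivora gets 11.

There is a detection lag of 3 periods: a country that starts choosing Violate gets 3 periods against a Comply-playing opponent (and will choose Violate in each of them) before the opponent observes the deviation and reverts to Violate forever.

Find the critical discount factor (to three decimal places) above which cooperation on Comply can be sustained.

0.874

A deviator earns 26 for 3 periods, then 11 forever; cooperating earns 16 forever. Multiplying the IC by (1−β):
16 ≥ 26(1−β^3) + 11β^3, so 15·β^3 ≥ 10 and β^3 ≥ 2/3.
β ≥ (2/3)^(1/3) ≈ 0.874.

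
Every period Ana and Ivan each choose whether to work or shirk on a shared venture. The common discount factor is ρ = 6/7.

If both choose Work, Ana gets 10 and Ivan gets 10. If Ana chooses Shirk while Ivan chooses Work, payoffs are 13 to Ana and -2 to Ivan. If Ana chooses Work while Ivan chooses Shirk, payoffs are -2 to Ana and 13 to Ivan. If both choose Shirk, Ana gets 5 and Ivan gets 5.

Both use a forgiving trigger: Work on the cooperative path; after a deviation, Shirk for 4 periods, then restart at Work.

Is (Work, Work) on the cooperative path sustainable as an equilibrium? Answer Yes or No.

Yes

IC: ρ+…+ρ^4 ≥ (13−10)/(10−5) = 3/5.
At ρ = 6/7: partial sum = 2.7613 ≥ 0.6000. Cooperation sustainable.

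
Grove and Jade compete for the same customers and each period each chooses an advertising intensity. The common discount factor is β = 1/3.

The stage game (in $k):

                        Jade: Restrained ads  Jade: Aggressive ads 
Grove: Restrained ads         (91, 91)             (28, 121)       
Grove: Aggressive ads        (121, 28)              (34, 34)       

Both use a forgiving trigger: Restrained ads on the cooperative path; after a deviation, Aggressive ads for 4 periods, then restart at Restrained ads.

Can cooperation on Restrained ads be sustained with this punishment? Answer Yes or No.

Comparing payoff streams over the 5 periods until play realigns: cooperate → 91(1+β+…+β^4); deviate → 121 + 34(β+…+β^4).
Cooperation is sustained iff (91−34)(β+…+β^4) ≥ 121−91.
β+…+β^4 = 1/3·(1−(1/3)^4)/(1−1/3) = 0.4938, and (121−91)/(91−34) = 0.5263.
0.4938 < 0.5263, so cooperation is not sustainable.

No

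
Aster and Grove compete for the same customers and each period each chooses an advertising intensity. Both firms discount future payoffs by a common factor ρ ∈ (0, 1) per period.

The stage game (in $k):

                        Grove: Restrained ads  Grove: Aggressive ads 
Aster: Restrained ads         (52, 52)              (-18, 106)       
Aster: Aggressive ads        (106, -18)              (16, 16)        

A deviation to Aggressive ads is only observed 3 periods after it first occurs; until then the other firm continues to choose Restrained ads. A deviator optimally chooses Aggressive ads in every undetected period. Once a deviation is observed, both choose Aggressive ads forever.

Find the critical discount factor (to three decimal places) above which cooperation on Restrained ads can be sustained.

A deviator earns 106 for 3 periods, then 16 forever; cooperating earns 52 forever. Multiplying the IC by (1−ρ):
52 ≥ 106(1−ρ^3) + 16ρ^3, so 90·ρ^3 ≥ 54 and ρ^3 ≥ 3/5.
ρ ≥ (3/5)^(1/3) ≈ 0.843.

0.843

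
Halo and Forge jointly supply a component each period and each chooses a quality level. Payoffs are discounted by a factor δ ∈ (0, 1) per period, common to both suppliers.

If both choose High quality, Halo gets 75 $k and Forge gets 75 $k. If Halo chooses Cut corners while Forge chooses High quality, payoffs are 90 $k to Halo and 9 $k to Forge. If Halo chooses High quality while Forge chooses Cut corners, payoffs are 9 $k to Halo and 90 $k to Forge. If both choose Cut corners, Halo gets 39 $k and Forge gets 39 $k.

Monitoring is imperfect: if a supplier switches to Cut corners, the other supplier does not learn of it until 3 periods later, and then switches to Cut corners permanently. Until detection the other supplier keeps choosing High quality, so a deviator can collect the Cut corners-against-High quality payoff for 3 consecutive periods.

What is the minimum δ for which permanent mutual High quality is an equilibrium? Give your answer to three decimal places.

0.665

Deviating for the 3 undetected periods gains 90−75 = 15 per period over cooperation, then loses 75−39 = 36 per period forever once punishment starts.
Gain: 15(1 + δ + … + δ^2); loss: 36·δ^3/(1−δ).
No profitable deviation ⇔ 15(1−δ^3) ≤ 36·δ^3, i.e. δ^3 ≥ 15/(15+36) = 5/17.
Hence δ ≥ (5/17)^(1/3) ≈ 0.665.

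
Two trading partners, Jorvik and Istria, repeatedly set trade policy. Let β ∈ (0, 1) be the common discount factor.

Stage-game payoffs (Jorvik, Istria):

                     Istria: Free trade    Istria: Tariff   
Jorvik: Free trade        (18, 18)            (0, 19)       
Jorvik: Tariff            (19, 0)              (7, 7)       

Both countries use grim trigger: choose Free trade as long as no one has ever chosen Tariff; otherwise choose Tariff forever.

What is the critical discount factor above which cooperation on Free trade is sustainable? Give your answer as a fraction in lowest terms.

1/12

Under grim trigger the critical discount factor is (T−C)/(T−P) with T = 19, C = 18, P = 7.
β* = (19−18)/(19−7) = 1/12.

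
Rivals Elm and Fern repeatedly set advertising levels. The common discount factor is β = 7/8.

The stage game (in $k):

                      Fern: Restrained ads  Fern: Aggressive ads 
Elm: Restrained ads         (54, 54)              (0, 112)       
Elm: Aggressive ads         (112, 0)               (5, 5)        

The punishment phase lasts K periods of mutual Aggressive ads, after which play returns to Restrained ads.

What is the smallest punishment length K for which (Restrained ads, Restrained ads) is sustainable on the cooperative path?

2

Need Σ_{k=1}^{K} β^k ≥ (112−54)/(54−5) = 1.1837 at β = 7/8.
At K = 1 the sum is 0.8750 < 1.1837; at K = 2 it is 1.6406 ≥ 1.1837.
So the minimum punishment length is K = 2.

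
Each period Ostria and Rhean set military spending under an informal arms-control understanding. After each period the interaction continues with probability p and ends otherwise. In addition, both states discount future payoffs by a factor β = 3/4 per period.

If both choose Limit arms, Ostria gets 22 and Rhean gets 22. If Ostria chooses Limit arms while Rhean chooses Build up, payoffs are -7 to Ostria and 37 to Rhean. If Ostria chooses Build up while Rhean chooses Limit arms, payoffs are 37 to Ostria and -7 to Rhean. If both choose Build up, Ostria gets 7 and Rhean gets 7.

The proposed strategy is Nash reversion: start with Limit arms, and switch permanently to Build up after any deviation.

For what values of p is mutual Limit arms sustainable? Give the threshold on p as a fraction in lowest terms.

2/3

With continuation probability p and discount β, the effective per-period discount factor is βp.
Grim-trigger IC: βp ≥ (37−22)/(37−7) = 1/2.
So p ≥ (1/2)/(3/4) = 2/3.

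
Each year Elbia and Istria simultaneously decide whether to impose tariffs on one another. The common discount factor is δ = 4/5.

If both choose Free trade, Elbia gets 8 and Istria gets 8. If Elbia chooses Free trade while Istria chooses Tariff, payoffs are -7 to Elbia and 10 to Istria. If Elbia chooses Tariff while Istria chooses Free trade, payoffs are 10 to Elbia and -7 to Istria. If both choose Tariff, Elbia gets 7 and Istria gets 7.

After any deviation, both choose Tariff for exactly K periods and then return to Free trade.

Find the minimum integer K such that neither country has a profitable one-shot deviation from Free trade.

4

IC: δ(1−δ^K)/(1−δ) ≥ (10−8)/(8−7) = 2.
With δ = 4/5: need 1 − δ^K ≥ 2·(1−4/5)/(4/5), i.e. δ^K ≤ 0.5000.
Since (4/5)^3 = 0.5120 and (4/5)^4 = 0.4096, the smallest such K is 4.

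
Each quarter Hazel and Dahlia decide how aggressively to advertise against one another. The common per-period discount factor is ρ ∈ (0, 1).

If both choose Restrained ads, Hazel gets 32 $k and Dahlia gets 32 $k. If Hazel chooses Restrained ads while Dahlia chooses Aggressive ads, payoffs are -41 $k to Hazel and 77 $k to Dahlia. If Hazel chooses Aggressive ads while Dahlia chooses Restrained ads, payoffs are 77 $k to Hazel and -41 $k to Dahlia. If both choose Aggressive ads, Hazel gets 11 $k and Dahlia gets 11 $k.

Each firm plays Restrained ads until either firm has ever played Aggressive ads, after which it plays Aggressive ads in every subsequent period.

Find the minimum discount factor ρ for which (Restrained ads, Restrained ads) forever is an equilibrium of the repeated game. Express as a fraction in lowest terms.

Under grim trigger the critical discount factor is (T−C)/(T−P) with T = 77, C = 32, P = 11.
ρ* = (77−32)/(77−11) = 45/66 = 15/22.

15/22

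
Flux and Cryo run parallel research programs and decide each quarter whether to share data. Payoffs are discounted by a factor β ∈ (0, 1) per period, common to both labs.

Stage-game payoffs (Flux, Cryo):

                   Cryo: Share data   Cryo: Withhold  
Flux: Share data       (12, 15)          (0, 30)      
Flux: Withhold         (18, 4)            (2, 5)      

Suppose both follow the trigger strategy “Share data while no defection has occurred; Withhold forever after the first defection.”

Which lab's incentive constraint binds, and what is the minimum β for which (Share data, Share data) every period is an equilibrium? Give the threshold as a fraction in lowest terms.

Cryo; β ≥ 3/5

For Flux: deviation gain 18−12 = 6, per-period punishment loss 12−2 = 10. IC gives β ≥ 6/16 = 3/8.
For Cryo: gain 15, loss 10 per period, so β ≥ 15/25 = 3/5.
The tighter constraint is Cryo's, so cooperation needs β ≥ 3/5.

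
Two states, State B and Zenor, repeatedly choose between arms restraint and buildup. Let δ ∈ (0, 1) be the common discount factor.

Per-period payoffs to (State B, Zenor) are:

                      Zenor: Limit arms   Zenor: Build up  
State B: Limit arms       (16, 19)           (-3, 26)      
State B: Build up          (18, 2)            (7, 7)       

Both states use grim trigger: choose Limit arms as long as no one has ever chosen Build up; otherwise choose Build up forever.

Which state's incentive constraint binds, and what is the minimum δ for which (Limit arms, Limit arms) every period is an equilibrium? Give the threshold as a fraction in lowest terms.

Zenor; δ ≥ 7/19

State B: cooperation gives 16 each period; deviation gives 18 once then 7 forever.
  16/(1−δ) ≥ 18 + 7δ/(1−δ) ⇒ δ ≥ 2/11.
Zenor: cooperation gives 19 each period; deviation gives 26 once then 7 forever.
  δ ≥ 7/19.
Both must hold, so the binding constraint is Zenor's: δ ≥ 7/19.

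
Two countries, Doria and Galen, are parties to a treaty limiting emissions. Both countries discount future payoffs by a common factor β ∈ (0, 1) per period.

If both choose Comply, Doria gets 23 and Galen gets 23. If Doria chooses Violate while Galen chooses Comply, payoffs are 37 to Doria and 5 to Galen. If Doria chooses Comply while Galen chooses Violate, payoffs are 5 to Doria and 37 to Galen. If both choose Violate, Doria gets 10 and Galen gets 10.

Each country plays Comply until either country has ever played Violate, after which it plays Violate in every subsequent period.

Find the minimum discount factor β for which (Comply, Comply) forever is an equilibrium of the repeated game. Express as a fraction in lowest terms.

14/27

23/(1−β) ≥ 37 + 10β/(1−β)
23 ≥ 37 − 27β
β ≥ 14/27.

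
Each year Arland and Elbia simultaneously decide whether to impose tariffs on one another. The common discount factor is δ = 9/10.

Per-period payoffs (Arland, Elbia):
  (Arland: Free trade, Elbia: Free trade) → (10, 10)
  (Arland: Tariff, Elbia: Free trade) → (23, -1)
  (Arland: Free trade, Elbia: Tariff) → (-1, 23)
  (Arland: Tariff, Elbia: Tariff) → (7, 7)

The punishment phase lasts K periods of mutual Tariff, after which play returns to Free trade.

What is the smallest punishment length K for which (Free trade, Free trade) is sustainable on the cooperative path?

IC: δ(1−δ^K)/(1−δ) ≥ (23−10)/(10−7) = 13/3.
With δ = 9/10: need 1 − δ^K ≥ 13/3·(1−9/10)/(9/10), i.e. δ^K ≤ 0.5185.
Since (9/10)^6 = 0.5314 and (9/10)^7 = 0.4783, the smallest such K is 7.

7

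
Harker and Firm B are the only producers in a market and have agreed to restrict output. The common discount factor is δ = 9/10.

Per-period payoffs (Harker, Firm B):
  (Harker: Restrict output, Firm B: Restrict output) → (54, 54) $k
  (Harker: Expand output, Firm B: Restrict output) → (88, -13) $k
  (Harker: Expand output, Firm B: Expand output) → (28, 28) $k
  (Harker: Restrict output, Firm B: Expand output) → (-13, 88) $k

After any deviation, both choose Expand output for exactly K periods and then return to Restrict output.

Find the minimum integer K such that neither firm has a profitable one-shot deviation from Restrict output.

2

No profitable deviation requires (54−28)(δ+…+δ^K) ≥ 88−54, i.e. δ+…+δ^K ≥ 17/13 ≈ 1.3077.
With δ = 9/10, the partial sums are K=1: 0.9000, K=2: 1.7100.
K = 2 is the first length at which the sum reaches 1.3077.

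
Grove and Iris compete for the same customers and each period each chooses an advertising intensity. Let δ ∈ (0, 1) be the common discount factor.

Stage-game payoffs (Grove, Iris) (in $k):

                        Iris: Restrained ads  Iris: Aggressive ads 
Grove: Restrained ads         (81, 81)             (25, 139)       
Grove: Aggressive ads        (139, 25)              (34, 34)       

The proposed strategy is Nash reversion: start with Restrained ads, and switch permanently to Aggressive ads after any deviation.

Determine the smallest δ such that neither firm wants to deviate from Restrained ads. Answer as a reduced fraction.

58/105

81/(1−δ) ≥ 139 + 34δ/(1−δ)
81 ≥ 139 − 105δ
δ ≥ 58/105.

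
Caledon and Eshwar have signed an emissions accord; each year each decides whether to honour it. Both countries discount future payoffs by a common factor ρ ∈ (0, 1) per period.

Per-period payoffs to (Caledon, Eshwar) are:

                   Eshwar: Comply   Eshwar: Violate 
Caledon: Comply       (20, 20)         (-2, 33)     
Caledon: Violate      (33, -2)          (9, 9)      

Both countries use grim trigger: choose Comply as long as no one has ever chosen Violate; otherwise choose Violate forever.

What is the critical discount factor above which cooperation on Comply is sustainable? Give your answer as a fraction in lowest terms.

13/24

Cooperation forever yields 20 each period: 20/(1−ρ).
Deviating yields 33 once, then 9 forever: 33 + 9ρ/(1−ρ).
No profitable deviation requires 20/(1−ρ) ≥ 33 + 9ρ/(1−ρ).
Multiplying by (1−ρ): 20 ≥ 33(1−ρ) + 9ρ = 33 − 24ρ.
So 24ρ ≥ 13, i.e. ρ ≥ 13/24.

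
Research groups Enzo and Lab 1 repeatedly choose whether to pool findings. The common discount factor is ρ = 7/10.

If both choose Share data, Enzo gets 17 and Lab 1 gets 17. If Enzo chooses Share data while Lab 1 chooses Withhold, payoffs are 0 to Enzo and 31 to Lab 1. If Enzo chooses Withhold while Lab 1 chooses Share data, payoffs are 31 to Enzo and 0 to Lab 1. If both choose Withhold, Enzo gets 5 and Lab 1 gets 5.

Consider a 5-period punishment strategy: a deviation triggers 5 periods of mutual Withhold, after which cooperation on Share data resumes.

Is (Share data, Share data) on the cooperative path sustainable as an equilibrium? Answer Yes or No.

A one-shot deviation gives 31 now, then 5 for 5 periods, then back to 17.
Gain from deviating: (31−17) today; loss: (17−5) in each of the next 5 periods.
No-deviation condition: (17−5)(ρ+…+ρ^5) ≥ 31−17, i.e. ρ+…+ρ^5 ≥ 7/6.
At ρ = 7/10: ρ+…+ρ^5 = 1.9412 ≥ 1.1667.
So cooperation is sustainable.

Yes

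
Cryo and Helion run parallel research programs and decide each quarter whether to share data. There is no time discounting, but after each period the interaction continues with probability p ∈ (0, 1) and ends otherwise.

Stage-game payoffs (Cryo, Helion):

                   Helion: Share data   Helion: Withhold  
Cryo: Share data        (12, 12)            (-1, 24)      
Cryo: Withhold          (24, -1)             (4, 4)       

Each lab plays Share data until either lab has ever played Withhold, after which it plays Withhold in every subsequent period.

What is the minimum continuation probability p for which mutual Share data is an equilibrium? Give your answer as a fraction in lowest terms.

3/5

With no time discounting, the continuation probability p plays the role of the discount factor.
Grim-trigger IC: 12/(1−p) ≥ 24 + 4p/(1−p) ⇒ p ≥ (24−12)/(24−4) = 3/5.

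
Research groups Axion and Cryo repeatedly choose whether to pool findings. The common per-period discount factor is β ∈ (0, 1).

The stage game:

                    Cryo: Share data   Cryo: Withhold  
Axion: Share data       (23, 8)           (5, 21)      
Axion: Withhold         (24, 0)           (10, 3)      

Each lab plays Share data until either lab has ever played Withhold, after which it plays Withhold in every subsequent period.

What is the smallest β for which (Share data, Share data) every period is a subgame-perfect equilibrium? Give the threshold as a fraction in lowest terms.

Axion's threshold: (24−23)/(24−10) = 1/14.
Cryo's threshold: (21−8)/(21−3) = 13/18.
1/14 < 13/18, so Cryo binds and β* = 13/18.

13/18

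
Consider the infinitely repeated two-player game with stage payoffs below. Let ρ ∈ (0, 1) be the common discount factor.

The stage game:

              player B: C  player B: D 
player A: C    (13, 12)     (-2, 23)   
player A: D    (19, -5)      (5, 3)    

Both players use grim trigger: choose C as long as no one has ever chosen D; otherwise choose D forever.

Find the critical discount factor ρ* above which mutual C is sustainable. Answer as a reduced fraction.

player A: cooperation gives 13 each period; deviation gives 19 once then 5 forever.
  13/(1−ρ) ≥ 19 + 5ρ/(1−ρ) ⇒ ρ ≥ 6/14 = 3/7.
player B: cooperation gives 12 each period; deviation gives 23 once then 3 forever.
  ρ ≥ 11/20.
Both must hold, so the binding constraint is player B's: ρ ≥ 11/20.

11/20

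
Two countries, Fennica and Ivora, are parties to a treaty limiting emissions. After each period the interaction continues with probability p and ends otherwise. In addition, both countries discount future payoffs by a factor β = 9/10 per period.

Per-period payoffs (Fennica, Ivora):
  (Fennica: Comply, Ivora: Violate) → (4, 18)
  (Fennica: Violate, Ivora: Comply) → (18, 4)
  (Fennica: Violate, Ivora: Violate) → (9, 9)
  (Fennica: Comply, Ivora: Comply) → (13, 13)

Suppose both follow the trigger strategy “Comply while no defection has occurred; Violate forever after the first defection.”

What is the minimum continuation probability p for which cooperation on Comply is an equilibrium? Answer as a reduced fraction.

50/81

Expected continuation weight on next period's payoff is β·p = 9/10·p, which plays the role of the discount factor.
Cooperation requires 9/10·p ≥ (18−13)/(18−9) = 5/9, hence p ≥ 50/81.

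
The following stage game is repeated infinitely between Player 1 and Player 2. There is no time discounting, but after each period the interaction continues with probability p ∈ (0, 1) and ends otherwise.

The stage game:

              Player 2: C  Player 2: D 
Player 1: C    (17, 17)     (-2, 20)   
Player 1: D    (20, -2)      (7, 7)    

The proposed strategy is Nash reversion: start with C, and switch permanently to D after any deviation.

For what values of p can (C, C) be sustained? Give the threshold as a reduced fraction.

With no time discounting, the continuation probability p plays the role of the discount factor.
Grim-trigger IC: 17/(1−p) ≥ 20 + 7p/(1−p) ⇒ p ≥ (20−17)/(20−7) = 3/13.

3/13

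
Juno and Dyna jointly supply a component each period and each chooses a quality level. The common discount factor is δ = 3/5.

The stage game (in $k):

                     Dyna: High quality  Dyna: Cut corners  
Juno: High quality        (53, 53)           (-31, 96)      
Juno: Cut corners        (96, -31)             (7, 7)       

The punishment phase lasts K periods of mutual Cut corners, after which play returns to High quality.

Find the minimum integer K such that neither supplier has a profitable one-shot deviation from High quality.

IC: δ(1−δ^K)/(1−δ) ≥ (96−53)/(53−7) = 43/46.
With δ = 3/5: need 1 − δ^K ≥ 43/46·(1−3/5)/(3/5), i.e. δ^K ≤ 0.3768.
Since (3/5)^1 = 0.6000 and (3/5)^2 = 0.3600, the smallest such K is 2.

2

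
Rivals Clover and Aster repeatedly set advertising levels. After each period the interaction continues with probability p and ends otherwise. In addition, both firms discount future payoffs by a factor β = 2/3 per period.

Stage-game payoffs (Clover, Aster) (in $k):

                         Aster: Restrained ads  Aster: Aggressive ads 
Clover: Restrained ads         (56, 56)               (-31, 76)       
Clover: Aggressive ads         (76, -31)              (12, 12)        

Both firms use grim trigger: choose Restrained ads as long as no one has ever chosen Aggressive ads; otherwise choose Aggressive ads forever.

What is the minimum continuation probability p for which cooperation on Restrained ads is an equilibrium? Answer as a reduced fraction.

With continuation probability p and discount β, the effective per-period discount factor is βp.
Grim-trigger IC: βp ≥ (76−56)/(76−12) = 5/16.
So p ≥ (5/16)/(2/3) = 15/32.

15/32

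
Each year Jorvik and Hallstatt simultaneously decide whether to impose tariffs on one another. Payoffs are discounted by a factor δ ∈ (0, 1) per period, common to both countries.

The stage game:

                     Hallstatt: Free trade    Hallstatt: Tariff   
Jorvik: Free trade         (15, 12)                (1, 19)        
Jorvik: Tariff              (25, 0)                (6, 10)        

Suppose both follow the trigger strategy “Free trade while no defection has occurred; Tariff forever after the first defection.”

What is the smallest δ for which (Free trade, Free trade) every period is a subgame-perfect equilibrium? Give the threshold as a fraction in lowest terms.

For Jorvik: deviation gain 25−15 = 10, per-period punishment loss 15−6 = 9. IC gives δ ≥ 10/19.
For Hallstatt: gain 7, loss 2 per period, so δ ≥ 7/9.
The tighter constraint is Hallstatt's, so cooperation needs δ ≥ 7/9.

7/9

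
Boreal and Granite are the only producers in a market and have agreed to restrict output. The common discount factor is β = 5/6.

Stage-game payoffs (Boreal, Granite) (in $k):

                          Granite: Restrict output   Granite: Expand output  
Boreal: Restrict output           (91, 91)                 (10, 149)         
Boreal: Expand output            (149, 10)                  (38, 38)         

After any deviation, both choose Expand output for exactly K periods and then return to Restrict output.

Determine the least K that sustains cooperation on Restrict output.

2

No profitable deviation requires (91−38)(β+…+β^K) ≥ 149−91, i.e. β+…+β^K ≥ 58/53 ≈ 1.0943.
With β = 5/6, the partial sums are K=1: 0.8333, K=2: 1.5278.
K = 2 is the first length at which the sum reaches 1.0943.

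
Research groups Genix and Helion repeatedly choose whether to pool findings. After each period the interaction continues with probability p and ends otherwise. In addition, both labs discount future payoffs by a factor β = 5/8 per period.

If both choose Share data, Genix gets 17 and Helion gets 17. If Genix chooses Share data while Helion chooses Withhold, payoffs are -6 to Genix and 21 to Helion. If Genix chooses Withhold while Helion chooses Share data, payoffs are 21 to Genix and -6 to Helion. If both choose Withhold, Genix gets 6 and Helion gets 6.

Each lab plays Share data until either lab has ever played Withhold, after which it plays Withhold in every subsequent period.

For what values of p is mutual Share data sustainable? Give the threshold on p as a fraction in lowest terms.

Expected continuation weight on next period's payoff is β·p = 5/8·p, which plays the role of the discount factor.
Cooperation requires 5/8·p ≥ (21−17)/(21−6) = 4/15, hence p ≥ 32/75.

32/75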